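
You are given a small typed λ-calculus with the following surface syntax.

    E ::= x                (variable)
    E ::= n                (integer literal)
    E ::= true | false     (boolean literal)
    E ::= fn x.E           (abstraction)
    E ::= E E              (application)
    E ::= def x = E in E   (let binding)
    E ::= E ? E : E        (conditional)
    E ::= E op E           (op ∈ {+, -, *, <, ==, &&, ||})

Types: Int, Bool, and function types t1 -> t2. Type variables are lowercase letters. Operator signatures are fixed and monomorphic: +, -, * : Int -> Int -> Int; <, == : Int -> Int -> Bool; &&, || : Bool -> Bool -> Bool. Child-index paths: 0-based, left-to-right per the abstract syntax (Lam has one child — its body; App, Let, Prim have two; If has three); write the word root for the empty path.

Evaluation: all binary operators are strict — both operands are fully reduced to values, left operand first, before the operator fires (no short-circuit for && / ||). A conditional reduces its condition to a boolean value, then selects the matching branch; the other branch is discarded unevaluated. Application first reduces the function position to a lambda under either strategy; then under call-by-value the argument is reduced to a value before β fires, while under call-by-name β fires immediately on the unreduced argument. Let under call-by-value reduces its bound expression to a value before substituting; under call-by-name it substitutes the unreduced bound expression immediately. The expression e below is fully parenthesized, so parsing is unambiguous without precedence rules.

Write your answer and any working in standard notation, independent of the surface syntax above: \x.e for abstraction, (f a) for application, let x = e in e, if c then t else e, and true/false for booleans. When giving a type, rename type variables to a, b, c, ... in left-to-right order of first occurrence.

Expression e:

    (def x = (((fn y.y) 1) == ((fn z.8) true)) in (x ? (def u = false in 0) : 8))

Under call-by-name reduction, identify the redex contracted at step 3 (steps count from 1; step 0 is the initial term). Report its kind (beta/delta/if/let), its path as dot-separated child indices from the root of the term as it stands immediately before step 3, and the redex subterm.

Answer: beta at 0.1 : ((\z.8) true)

Derivation:
step 0: (let x = (((\y.y) 1) == ((\z.8) true)) in (if x then (let u = false in 0) else 8))
step 1: [let@root] (if (((\y.y) 1) == ((\z.8) true)) then (let u = false in 0) else 8)
step 2: [beta@0.0] (if (1 == ((\z.8) true)) then (let u = false in 0) else 8)
step 3: [beta@0.1] (if (1 == 8) then (let u = false in 0) else 8)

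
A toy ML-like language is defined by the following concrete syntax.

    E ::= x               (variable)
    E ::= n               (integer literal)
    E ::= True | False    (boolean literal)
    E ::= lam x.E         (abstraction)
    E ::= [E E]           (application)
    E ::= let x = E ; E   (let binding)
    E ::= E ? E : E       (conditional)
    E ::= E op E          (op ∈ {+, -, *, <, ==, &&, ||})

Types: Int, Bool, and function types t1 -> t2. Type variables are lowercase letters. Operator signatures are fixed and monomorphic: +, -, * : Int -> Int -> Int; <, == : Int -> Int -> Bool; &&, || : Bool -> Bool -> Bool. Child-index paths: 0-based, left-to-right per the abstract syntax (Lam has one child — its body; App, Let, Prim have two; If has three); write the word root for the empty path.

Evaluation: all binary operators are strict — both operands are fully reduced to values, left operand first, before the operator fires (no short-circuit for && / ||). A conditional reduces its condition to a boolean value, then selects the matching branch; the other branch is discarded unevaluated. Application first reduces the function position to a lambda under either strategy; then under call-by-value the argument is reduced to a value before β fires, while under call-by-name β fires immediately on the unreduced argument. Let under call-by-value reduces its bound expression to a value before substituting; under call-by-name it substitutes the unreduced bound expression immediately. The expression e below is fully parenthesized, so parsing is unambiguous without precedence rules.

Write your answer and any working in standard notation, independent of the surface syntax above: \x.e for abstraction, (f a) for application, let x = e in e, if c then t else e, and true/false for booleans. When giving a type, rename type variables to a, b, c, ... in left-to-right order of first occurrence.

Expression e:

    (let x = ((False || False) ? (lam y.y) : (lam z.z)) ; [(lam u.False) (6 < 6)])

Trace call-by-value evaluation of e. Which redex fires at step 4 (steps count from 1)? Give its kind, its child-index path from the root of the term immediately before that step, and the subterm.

Answer: delta at 1 : (6 < 6)

Working:
step 0: (let x = (if (false || false) then (\y.y) else (\z.z)) in ((\u.false) (6 < 6)))
step 1: [delta@0.0] (let x = (if false then (\y.y) else (\z.z)) in ((\u.false) (6 < 6)))
step 2: [if@0] (let x = (\z.z) in ((\u.false) (6 < 6)))
step 3: [let@root] ((\u.false) (6 < 6))
step 4: [delta@1] ((\u.false) false)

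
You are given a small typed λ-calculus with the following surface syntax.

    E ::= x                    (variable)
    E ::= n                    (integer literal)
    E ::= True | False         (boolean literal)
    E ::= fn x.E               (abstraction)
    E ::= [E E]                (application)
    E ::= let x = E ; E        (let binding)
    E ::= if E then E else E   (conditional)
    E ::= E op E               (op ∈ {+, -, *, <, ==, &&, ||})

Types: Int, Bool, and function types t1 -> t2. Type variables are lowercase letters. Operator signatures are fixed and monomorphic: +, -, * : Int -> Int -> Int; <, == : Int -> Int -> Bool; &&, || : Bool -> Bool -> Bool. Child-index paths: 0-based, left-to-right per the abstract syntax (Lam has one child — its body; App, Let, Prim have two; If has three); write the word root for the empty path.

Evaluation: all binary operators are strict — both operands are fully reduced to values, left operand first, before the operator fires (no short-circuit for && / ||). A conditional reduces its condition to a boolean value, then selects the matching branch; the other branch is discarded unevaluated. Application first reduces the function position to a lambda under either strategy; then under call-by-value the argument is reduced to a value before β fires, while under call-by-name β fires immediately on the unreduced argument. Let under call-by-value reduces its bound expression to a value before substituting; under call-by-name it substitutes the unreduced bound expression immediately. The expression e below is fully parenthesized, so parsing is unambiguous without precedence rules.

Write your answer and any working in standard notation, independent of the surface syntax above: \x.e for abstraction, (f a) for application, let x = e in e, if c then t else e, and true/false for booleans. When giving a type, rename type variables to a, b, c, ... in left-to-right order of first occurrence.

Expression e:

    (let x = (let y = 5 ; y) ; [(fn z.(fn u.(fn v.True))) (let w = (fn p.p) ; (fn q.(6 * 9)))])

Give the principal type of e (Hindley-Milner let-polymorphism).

Answer: a -> b -> Bool

Trace:
let y : Int
y : Int
let x : Int
\v._ : c -> Bool
\u._ : b -> c -> Bool
\z._ : a -> b -> c -> Bool
p : d
\p._ : d -> d
let w : forall. d -> d
  unify Int ~ Int
  unify Int ~ Int
\q._ : e -> Int
  unify a -> b -> c -> Bool ~ (e -> Int) -> f
  unify a ~ e -> Int
  unify b -> c -> Bool ~ f
_ _ : b -> c -> Bool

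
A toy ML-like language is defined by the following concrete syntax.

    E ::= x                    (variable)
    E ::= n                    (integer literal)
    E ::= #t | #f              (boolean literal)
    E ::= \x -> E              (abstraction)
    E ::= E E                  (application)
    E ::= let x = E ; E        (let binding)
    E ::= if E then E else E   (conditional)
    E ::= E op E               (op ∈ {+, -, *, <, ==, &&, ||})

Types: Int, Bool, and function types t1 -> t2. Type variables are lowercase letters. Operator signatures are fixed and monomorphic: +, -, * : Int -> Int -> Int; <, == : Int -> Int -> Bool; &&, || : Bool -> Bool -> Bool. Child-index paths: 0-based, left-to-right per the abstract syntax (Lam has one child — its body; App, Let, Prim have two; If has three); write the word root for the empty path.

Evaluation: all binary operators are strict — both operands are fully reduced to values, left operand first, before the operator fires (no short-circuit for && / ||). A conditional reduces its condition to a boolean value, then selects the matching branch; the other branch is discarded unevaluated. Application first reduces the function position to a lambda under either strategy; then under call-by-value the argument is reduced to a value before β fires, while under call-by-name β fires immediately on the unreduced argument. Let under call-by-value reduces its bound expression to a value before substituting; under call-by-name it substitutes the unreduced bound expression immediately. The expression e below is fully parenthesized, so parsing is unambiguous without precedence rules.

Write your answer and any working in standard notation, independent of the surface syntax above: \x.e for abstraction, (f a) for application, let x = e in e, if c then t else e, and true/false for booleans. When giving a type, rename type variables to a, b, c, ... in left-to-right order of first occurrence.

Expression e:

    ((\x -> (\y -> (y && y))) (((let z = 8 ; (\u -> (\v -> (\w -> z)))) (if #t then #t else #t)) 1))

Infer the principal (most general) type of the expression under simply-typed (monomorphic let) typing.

Answer: Bool -> Bool

Working:
y : b
  unify b ~ Bool
y : Bool
  unify Bool ~ Bool
\y._ : Bool -> Bool
\x._ : a -> Bool -> Bool
let z : Int
z : Int
\w._ : e -> Int
\v._ : d -> e -> Int
\u._ : c -> d -> e -> Int
  unify Bool ~ Bool
  unify Bool ~ Bool
  unify c -> d -> e -> Int ~ Bool -> f
  unify c ~ Bool
  unify d -> e -> Int ~ f
_ _ : d -> e -> Int
  unify d -> e -> Int ~ Int -> g
  unify d ~ Int
  unify e -> Int ~ g
_ _ : e -> Int
  unify a -> Bool -> Bool ~ (e -> Int) -> h
  unify a ~ e -> Int
  unify Bool -> Bool ~ h
_ _ : Bool -> Bool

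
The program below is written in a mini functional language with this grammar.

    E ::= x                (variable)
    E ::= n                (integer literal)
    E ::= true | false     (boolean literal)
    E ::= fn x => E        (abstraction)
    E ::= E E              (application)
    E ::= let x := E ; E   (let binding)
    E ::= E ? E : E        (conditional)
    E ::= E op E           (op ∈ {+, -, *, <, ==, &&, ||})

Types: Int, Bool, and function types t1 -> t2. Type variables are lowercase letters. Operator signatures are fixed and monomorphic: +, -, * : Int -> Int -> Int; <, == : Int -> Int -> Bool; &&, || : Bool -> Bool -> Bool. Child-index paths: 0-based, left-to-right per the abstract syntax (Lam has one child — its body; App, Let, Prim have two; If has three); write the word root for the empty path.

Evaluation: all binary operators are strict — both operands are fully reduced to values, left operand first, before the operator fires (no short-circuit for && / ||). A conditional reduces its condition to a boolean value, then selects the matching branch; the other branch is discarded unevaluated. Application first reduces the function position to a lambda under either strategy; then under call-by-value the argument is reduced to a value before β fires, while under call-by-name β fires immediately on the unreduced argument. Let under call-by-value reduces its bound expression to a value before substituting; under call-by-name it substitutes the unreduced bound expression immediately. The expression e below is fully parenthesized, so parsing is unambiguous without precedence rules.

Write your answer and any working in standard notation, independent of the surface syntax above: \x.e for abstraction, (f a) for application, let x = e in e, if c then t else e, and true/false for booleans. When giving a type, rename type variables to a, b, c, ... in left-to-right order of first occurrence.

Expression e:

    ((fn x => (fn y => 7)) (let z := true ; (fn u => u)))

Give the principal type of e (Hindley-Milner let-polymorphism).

Working:
\y._ : b -> Int
\x._ : a -> b -> Int
let z : Bool
u : c
\u._ : c -> c
  unify a -> b -> Int ~ (c -> c) -> d
  unify a ~ c -> c
  unify b -> Int ~ d
_ _ : b -> Int

Answer: a -> Int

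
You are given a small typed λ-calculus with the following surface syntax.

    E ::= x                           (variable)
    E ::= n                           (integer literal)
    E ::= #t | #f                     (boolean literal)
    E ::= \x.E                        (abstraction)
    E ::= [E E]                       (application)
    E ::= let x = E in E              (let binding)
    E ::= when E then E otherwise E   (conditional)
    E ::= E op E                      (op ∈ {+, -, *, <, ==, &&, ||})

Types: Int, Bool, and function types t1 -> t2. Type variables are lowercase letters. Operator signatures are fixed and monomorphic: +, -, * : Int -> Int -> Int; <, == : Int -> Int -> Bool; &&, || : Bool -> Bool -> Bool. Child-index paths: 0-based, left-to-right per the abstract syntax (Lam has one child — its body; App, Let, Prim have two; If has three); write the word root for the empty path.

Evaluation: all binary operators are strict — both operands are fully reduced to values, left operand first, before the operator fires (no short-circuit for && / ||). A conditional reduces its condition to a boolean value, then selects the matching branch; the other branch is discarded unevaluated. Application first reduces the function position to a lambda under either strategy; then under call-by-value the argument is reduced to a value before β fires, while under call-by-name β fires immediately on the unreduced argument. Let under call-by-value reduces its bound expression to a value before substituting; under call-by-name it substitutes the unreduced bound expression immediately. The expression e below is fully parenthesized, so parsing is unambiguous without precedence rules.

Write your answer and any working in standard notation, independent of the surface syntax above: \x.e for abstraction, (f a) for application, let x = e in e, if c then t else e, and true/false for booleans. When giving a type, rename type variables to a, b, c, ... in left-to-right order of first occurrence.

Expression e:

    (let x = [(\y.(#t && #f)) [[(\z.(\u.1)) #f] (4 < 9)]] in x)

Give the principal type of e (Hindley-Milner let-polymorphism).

Trace:
  unify Bool ~ Bool
  unify Bool ~ Bool
\y._ : a -> Bool
\u._ : c -> Int
\z._ : b -> c -> Int
  unify b -> c -> Int ~ Bool -> d
  unify b ~ Bool
  unify c -> Int ~ d
_ _ : c -> Int
  unify Int ~ Int
  unify Int ~ Int
  unify c -> Int ~ Bool -> e
  unify c ~ Bool
  unify Int ~ e
_ _ : Int
  unify a -> Bool ~ Int -> f
  unify a ~ Int
  unify Bool ~ f
_ _ : Bool
let x : Bool
x : Bool

Answer: Bool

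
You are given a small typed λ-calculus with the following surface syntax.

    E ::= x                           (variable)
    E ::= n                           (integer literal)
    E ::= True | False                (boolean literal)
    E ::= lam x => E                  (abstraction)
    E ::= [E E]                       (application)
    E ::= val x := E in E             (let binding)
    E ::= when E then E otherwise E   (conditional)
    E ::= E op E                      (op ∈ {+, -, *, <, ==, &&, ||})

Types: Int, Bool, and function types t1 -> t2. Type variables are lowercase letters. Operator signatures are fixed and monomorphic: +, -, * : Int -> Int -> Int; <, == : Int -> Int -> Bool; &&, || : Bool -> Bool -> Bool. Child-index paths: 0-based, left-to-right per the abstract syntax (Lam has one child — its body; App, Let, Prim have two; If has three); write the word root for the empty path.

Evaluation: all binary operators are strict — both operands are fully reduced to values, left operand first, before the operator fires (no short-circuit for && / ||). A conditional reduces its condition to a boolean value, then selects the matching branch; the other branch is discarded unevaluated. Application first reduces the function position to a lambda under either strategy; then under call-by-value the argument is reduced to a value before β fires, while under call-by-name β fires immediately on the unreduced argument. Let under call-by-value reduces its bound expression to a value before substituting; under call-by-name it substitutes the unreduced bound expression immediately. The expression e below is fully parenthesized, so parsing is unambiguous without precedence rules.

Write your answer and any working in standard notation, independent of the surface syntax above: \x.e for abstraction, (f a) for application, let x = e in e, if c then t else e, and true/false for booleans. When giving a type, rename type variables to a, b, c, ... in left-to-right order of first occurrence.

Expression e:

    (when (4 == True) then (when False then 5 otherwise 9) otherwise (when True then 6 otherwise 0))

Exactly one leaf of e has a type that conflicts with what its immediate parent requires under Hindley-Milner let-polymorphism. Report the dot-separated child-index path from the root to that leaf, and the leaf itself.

Answer: 0.1 : true

Working:
  unify Int ~ Int
  unify Bool ~ Int
  FAIL: mismatch Bool ~ Int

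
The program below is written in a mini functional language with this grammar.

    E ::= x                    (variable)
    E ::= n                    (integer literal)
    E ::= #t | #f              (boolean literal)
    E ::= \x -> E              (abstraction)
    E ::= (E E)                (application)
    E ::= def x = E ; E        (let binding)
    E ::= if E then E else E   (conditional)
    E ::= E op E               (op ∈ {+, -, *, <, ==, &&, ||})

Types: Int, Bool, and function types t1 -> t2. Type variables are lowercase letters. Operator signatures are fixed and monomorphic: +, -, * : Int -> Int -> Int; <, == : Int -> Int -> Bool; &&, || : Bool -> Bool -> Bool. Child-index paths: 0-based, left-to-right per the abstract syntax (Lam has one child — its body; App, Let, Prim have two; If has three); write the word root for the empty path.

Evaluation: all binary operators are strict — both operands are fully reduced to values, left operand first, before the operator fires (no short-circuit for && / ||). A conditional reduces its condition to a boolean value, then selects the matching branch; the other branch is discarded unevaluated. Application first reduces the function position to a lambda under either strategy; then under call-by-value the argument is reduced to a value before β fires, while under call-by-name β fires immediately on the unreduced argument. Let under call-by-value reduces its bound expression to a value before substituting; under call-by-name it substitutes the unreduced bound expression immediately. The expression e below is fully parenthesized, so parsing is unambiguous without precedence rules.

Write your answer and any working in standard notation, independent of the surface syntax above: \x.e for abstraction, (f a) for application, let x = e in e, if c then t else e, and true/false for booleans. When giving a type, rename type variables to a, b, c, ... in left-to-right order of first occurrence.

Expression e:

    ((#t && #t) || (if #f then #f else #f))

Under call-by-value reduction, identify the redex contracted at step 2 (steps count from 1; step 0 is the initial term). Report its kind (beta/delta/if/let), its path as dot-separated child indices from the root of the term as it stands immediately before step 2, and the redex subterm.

Derivation:
step 0: ((true && true) || (if false then false else false))
step 1: [delta@0] (true || (if false then false else false))
step 2: [if@1] (true || false)

Answer: if at 1 : (if false then false else false)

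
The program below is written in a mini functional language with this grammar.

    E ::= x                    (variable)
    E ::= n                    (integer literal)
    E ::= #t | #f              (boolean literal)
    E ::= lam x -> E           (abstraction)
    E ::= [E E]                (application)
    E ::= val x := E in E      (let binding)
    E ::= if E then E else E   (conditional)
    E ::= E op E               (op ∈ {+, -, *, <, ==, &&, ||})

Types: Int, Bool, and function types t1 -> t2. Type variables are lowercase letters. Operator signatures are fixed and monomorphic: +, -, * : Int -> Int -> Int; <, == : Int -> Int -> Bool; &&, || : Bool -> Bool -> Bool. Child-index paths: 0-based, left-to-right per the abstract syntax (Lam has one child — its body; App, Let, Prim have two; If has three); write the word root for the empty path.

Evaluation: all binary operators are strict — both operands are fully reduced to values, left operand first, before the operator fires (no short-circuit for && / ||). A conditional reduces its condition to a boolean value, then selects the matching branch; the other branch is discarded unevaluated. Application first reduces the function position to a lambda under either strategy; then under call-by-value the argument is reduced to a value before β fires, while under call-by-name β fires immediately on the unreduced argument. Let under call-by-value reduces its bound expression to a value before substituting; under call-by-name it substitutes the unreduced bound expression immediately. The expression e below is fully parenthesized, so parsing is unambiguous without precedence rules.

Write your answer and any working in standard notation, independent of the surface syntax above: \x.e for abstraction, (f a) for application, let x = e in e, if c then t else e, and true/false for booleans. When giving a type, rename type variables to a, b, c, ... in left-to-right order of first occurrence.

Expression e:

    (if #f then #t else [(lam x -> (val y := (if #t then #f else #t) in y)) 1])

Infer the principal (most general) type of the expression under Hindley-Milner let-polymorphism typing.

Answer: Bool

Derivation:
  unify Bool ~ Bool
  unify Bool ~ Bool
  unify Bool ~ Bool
let y : Bool
y : Bool
\x._ : a -> Bool
  unify a -> Bool ~ Int -> b
  unify a ~ Int
  unify Bool ~ b
_ _ : Bool
  unify Bool ~ Bool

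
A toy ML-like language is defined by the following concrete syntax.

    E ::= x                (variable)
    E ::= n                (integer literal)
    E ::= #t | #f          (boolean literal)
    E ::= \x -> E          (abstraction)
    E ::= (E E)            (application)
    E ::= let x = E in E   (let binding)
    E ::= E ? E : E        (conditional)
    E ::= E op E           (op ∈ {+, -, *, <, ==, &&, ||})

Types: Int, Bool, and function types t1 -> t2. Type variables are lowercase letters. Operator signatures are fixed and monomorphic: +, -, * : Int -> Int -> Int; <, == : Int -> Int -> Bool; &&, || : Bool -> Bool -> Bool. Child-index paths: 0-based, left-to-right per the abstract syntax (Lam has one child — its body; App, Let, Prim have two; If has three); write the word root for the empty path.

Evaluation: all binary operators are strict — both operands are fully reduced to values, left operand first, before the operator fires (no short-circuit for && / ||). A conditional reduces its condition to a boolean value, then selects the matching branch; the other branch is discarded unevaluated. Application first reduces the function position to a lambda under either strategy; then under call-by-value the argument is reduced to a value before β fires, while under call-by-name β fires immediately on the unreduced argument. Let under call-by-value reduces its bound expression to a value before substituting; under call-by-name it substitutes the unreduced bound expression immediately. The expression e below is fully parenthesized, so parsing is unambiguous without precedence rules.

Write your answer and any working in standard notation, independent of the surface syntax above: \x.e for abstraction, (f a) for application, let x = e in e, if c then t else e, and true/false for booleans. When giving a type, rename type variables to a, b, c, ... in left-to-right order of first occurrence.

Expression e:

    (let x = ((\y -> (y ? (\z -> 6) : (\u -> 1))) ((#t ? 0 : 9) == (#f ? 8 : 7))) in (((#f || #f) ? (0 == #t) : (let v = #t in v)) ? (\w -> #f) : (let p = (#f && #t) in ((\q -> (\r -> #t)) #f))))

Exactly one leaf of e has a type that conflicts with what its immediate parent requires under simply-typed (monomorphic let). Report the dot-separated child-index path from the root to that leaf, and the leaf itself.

Answer: 1.0.1.1 : true

Derivation:
y : a
  unify a ~ Bool
\z._ : b -> Int
\u._ : c -> Int
  unify b -> Int ~ c -> Int
  unify b ~ c
  unify Int ~ Int
\y._ : Bool -> c -> Int
  unify Bool ~ Bool
  unify Int ~ Int
  unify Int ~ Int
  unify Bool ~ Bool
  unify Int ~ Int
  unify Int ~ Int
  unify Bool -> c -> Int ~ Bool -> d
  unify Bool ~ Bool
  unify c -> Int ~ d
_ _ : c -> Int
let x : c -> Int
  unify Bool ~ Bool
  unify Bool ~ Bool
  unify Bool ~ Bool
  unify Int ~ Int
  unify Bool ~ Int
  FAIL: mismatch Bool ~ Int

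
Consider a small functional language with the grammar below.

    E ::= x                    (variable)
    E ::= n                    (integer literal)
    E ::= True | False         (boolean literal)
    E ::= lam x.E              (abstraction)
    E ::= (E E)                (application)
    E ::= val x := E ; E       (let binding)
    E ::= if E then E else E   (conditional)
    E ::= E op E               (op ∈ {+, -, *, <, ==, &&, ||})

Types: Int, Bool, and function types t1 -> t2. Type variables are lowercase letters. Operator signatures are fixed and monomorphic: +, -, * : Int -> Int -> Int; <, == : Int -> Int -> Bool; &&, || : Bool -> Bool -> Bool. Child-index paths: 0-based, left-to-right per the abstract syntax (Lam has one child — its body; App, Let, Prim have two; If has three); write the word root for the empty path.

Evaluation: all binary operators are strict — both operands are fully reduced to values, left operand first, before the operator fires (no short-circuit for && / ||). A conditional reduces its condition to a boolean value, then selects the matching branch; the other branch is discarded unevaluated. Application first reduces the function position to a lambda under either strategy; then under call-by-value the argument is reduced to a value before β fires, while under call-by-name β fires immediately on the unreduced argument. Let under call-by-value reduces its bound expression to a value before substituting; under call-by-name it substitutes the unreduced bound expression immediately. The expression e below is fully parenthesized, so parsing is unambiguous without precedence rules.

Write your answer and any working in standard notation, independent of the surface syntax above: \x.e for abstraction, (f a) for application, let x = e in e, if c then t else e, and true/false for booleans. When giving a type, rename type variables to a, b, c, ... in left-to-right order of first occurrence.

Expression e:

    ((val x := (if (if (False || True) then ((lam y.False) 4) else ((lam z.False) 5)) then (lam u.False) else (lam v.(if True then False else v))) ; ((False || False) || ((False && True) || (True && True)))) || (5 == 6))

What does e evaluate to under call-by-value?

Answer: true

Trace:
step 0: ((let x = (if (if (false || true) then ((\y.false) 4) else ((\z.false) 5)) then (\u.false) else (\v.(if true then false else v))) in ((false || false) || ((false && true) || (true && true)))) || (5 == 6))
step 1: [delta@0.0.0.0] ((let x = (if (if true then ((\y.false) 4) else ((\z.false) 5)) then (\u.false) else (\v.(if true then false else v))) in ((false || false) || ((false && true) || (true && true)))) || (5 == 6))
step 2: [if@0.0.0] ((let x = (if ((\y.false) 4) then (\u.false) else (\v.(if true then false else v))) in ((false || false) || ((false && true) || (true && true)))) || (5 == 6))
step 3: [beta@0.0.0] ((let x = (if false then (\u.false) else (\v.(if true then false else v))) in ((false || false) || ((false && true) || (true && true)))) || (5 == 6))
step 4: [if@0.0] ((let x = (\v.(if true then false else v)) in ((false || false) || ((false && true) || (true && true)))) || (5 == 6))
step 5: [let@0] (((false || false) || ((false && true) || (true && true))) || (5 == 6))
step 6: [delta@0.0] ((false || ((false && true) || (true && true))) || (5 == 6))
step 7: [delta@0.1.0] ((false || (false || (true && true))) || (5 == 6))
step 8: [delta@0.1.1] ((false || (false || true)) || (5 == 6))
step 9: [delta@0.1] ((false || true) || (5 == 6))
step 10: [delta@0] (true || (5 == 6))
step 11: [delta@1] (true || false)
step 12: [delta@root] true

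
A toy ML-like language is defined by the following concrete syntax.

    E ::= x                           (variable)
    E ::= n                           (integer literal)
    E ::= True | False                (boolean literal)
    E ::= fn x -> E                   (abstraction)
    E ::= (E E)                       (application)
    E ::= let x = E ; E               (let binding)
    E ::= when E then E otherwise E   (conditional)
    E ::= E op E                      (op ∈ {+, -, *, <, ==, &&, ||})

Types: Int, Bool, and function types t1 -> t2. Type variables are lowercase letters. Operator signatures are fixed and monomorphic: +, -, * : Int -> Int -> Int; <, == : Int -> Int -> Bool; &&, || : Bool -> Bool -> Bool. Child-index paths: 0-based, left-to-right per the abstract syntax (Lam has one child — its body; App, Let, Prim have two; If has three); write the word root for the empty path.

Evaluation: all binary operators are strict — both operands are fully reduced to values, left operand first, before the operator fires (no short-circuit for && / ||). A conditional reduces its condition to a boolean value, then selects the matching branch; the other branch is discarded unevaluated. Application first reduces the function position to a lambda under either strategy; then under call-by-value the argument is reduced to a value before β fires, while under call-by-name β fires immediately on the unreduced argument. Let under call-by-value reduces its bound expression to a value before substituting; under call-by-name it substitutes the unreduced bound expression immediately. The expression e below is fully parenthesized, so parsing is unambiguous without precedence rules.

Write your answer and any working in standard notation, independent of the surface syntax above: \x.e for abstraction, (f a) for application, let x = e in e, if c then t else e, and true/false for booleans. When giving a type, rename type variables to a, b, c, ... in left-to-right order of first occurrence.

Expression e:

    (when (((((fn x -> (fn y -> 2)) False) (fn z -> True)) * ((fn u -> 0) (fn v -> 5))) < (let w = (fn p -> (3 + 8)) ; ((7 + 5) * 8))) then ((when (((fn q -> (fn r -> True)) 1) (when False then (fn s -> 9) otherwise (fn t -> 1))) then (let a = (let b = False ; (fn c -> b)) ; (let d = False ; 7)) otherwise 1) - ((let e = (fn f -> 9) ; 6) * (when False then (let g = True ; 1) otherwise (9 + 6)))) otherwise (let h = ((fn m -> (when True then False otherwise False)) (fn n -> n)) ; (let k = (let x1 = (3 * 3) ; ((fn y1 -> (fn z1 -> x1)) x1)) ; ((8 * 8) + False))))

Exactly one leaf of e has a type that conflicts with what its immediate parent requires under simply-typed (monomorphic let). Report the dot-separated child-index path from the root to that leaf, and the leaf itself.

Answer: 2.1.1.1 : false

Working:
\y._ : b -> Int
\x._ : a -> b -> Int
  unify a -> b -> Int ~ Bool -> c
  unify a ~ Bool
  unify b -> Int ~ c
_ _ : b -> Int
\z._ : d -> Bool
  unify b -> Int ~ (d -> Bool) -> e
  unify b ~ d -> Bool
  unify Int ~ e
_ _ : Int
  unify Int ~ Int
\u._ : f -> Int
\v._ : g -> Int
  unify f -> Int ~ (g -> Int) -> h
  unify f ~ g -> Int
  unify Int ~ h
_ _ : Int
  unify Int ~ Int
  unify Int ~ Int
  unify Int ~ Int
  unify Int ~ Int
\p._ : i -> Int
let w : i -> Int
  unify Int ~ Int
  unify Int ~ Int
  unify Int ~ Int
  unify Int ~ Int
  unify Int ~ Int
  unify Bool ~ Bool
\r._ : k -> Bool
\q._ : j -> k -> Bool
  unify j -> k -> Bool ~ Int -> l
  unify j ~ Int
  unify k -> Bool ~ l
_ _ : k -> Bool
  unify Bool ~ Bool
\s._ : m -> Int
\t._ : n -> Int
  unify m -> Int ~ n -> Int
  unify m ~ n
  unify Int ~ Int
  unify k -> Bool ~ (n -> Int) -> o
  unify k ~ n -> Int
  unify Bool ~ o
_ _ : Bool
  unify Bool ~ Bool
let b : Bool
b : Bool
\c._ : p -> Bool
let a : p -> Bool
let d : Bool
  unify Int ~ Int
  unify Int ~ Int
\f._ : q -> Int
let e : q -> Int
  unify Int ~ Int
  unify Bool ~ Bool
let g : Bool
  unify Int ~ Int
  unify Int ~ Int
  unify Int ~ Int
  unify Int ~ Int
  unify Int ~ Int
  unify Bool ~ Bool
  unify Bool ~ Bool
\m._ : r -> Bool
n : s
\n._ : s -> s
  unify r -> Bool ~ (s -> s) -> t
  unify r ~ s -> s
  unify Bool ~ t
_ _ : Bool
let h : Bool
  unify Int ~ Int
  unify Int ~ Int
let x1 : Int
x1 : Int
\z1._ : v -> Int
\y1._ : u -> v -> Int
x1 : Int
  unify u -> v -> Int ~ Int -> w
  unify u ~ Int
  unify v -> Int ~ w
_ _ : v -> Int
let k : v -> Int
  unify Int ~ Int
  unify Int ~ Int
  unify Int ~ Int
  unify Bool ~ Int
  FAIL: mismatch Bool ~ Int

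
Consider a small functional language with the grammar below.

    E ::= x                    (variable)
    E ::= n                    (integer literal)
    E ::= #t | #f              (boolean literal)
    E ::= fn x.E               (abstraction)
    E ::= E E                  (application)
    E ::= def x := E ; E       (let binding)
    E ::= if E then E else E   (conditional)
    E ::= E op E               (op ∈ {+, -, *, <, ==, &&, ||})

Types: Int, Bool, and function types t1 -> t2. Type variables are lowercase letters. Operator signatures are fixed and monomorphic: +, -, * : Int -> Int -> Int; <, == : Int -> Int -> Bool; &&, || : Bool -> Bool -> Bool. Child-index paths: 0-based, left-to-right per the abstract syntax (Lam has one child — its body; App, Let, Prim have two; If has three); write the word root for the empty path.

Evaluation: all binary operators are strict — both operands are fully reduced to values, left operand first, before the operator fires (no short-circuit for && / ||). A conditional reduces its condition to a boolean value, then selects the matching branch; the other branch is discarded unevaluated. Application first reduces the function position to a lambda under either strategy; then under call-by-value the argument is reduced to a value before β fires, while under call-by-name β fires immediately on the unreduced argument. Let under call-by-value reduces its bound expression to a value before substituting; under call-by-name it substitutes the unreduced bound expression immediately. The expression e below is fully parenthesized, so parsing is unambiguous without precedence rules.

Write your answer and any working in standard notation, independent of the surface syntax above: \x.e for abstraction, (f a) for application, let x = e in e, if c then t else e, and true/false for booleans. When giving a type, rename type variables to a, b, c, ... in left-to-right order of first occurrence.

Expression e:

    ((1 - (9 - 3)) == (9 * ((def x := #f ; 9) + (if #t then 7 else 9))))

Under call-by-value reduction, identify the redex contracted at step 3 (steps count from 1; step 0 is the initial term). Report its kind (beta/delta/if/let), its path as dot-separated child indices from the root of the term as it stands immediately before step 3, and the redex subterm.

Answer: let at 1.1.0 : (let x = false in 9)

Derivation:
step 0: ((1 - (9 - 3)) == (9 * ((let x = false in 9) + (if true then 7 else 9))))
step 1: [delta@0.1] ((1 - 6) == (9 * ((let x = false in 9) + (if true then 7 else 9))))
step 2: [delta@0] (-5 == (9 * ((let x = false in 9) + (if true then 7 else 9))))
step 3: [let@1.1.0] (-5 == (9 * (9 + (if true then 7 else 9))))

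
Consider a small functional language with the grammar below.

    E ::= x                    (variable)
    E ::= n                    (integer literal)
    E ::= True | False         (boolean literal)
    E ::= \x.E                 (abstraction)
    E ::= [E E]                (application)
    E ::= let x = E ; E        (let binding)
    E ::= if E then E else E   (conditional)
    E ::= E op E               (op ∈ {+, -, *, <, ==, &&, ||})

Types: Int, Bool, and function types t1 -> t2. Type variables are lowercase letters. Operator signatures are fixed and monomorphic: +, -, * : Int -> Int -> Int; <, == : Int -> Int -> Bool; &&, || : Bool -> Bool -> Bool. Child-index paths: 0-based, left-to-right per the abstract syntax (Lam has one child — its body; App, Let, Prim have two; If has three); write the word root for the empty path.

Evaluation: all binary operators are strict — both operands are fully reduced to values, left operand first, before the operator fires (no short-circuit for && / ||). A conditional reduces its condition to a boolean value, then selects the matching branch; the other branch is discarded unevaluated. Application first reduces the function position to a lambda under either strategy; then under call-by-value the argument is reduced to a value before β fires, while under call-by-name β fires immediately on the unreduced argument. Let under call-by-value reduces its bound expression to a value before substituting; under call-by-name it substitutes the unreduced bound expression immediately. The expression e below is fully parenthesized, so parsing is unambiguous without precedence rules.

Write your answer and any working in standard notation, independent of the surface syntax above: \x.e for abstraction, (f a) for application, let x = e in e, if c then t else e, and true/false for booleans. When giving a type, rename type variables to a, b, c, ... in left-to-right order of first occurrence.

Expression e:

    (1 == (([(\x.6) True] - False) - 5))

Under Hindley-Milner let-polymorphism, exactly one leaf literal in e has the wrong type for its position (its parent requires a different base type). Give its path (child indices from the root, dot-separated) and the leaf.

Working:
  unify Int ~ Int
\x._ : a -> Int
  unify a -> Int ~ Bool -> b
  unify a ~ Bool
  unify Int ~ b
_ _ : Int
  unify Int ~ Int
  unify Bool ~ Int
  FAIL: mismatch Bool ~ Int

Answer: 1.0.1 : false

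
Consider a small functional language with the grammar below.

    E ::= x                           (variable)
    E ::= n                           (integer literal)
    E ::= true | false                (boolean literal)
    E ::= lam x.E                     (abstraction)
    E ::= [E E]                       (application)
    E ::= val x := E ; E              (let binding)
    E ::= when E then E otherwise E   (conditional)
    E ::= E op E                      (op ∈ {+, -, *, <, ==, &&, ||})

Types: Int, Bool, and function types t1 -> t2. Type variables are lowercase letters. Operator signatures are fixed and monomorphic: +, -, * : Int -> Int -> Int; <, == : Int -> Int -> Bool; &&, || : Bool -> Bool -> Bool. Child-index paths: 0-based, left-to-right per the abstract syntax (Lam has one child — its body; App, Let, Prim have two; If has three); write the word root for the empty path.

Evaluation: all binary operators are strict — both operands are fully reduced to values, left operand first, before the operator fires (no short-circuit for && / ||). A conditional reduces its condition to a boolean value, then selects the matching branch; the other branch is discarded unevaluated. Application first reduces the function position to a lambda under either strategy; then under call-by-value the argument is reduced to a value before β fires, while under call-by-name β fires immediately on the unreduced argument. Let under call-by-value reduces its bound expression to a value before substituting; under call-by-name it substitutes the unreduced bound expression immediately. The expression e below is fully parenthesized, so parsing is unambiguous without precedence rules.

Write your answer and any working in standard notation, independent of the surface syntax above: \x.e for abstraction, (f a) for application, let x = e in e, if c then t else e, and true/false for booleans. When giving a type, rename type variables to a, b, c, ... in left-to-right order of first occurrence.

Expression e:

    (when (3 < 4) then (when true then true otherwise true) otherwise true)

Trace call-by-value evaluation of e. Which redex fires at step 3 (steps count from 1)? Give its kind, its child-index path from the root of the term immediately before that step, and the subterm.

Answer: if at root : (if true then true else true)

Working:
step 0: (if (3 < 4) then (if true then true else true) else true)
step 1: [delta@0] (if true then (if true then true else true) else true)
step 2: [if@root] (if true then true else true)
step 3: [if@root] true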